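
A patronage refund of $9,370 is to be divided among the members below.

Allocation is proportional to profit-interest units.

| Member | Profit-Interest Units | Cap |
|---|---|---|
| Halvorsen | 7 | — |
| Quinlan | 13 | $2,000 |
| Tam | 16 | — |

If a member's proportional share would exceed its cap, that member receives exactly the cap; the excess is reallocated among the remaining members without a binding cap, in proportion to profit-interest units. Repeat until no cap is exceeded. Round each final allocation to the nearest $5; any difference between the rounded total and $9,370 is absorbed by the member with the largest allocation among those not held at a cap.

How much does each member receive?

Combined profit-interest units = 36.
Pro-rata shares before constraints: Halvorsen 1,821.94; Quinlan 3,383.61; Tam 4,164.44.
Capped: Quinlan ($2,000); residual $7,370 reallocated over remaining profit-interest units 23.
Remaining shares: Halvorsen 2,243.04 → $2,245; Tam 5,126.96 → $5,125.

Halvorsen: $2,245; Quinlan: $2,000; Tam: $5,125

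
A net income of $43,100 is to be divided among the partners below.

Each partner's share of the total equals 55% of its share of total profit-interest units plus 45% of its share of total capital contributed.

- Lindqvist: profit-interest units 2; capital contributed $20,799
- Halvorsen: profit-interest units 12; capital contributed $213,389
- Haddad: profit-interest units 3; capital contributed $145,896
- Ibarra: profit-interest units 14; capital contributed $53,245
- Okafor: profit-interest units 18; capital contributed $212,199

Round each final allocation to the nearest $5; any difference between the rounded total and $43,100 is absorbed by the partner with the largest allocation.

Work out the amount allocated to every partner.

Totals — profit-interest units 49, capital contributed 645,528.
Blended shares (55% profit-interest units + 45% capital contributed): Lindqvist 0.0369; Halvorsen 0.2834; Haddad 0.1354; Ibarra 0.1943; Okafor 0.3500.
Raw shares: Lindqvist 1,592.46; Halvorsen 12,216.62; Haddad 5,834.80; Ibarra 8,372.61; Okafor 15,083.51.
Rounded to nearest $5: Lindqvist $1,590; Halvorsen $12,215; Haddad $5,835; Ibarra $8,375; Okafor $15,085. Sum = $43,100.
Sum already equals the total — no adjustment.

Lindqvist: $1,590 · Halvorsen: $12,215 · Haddad: $5,835 · Ibarra: $8,375 · Okafor: $15,085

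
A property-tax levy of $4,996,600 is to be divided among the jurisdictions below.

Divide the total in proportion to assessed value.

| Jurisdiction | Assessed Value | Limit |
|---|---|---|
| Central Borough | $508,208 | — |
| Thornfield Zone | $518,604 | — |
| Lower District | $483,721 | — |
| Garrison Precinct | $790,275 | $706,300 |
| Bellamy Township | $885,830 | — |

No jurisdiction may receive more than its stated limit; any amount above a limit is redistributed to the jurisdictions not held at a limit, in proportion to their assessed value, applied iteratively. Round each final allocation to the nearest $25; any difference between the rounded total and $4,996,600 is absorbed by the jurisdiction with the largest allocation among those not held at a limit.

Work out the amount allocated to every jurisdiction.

Central Borough: $909,875 · Thornfield Zone: $928,475 · Lower District: $866,025 · Garrison Precinct: $706,300 · Bellamy Township: $1,585,925

Total assessed value = 3,186,638.
Proportional shares (ignoring caps): Central Borough 796,862.43; Thornfield Zone 813,163.20; Lower District 758,467.18; Garrison Precinct 1,239,139.20; Bellamy Township 1,388,967.99.
Held at cap: Garrison Precinct ($706,300); balance $4,290,300 reallocated over remaining assessed value 2,396,363.
Redistributed shares: Central Borough 909,864.15 → $909,875; Thornfield Zone 928,476.50 → $928,475; Lower District 866,024.14 → $866,025; Bellamy Township 1,585,935.21 → $1,585,925.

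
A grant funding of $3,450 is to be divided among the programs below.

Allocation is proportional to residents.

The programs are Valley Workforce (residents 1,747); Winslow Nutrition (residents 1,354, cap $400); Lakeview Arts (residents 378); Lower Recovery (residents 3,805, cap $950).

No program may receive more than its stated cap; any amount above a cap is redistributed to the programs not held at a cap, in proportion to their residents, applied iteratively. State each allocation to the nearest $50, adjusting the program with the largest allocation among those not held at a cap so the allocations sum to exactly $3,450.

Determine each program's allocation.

Combined residents = 7,284.
Pro-rata shares before constraints: Valley Workforce 827.45; Winslow Nutrition 641.31; Lakeview Arts 179.04; Lower Recovery 1,802.20.
Capped: Winslow Nutrition ($400), Lower Recovery ($950); balance $2,100 reallocated over remaining residents 2,125.
Shares after redistribution: Valley Workforce 1,726.45 → $1,750; Lakeview Arts 373.55 → $350.

Valley Workforce: $1,750 | Winslow Nutrition: $400 | Lakeview Arts: $350 | Lower Recovery: $950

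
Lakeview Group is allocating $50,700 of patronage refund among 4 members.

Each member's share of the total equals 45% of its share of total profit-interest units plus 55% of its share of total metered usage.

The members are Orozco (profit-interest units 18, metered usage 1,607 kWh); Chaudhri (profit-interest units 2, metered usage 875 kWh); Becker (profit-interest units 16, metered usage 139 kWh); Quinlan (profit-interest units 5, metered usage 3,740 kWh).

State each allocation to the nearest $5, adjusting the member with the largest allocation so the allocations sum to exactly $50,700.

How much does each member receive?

Profit-interest units total 41; metered usage total 6,361.
Combined weights (45% profit-interest units + 55% metered usage): Orozco 0.3365; Chaudhri 0.0976; Becker 0.1876; Quinlan 0.3783.
Unrounded shares: Orozco 17,061.02; Chaudhri 4,948.70; Becker 9,512.76; Quinlan 19,177.52.
At nearest $5: Orozco $17,060; Chaudhri $4,950; Becker $9,515; Quinlan $19,180. Sum = $50,705.
Difference $50,700 − $50,705 = −$5 applied to largest allocation (Quinlan): Quinlan becomes $19,175.

Orozco: $17,060 · Chaudhri: $4,950 · Becker: $9,515 · Quinlan: $19,175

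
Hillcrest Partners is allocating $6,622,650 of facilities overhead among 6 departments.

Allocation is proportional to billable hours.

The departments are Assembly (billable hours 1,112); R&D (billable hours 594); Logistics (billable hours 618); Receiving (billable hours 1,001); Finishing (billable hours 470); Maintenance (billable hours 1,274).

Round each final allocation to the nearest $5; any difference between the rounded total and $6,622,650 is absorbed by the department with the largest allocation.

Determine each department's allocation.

Combined billable hours = 5,069.
Proportional shares: Assembly 1,112/5,069 × $6,622,650 = 1,452,828.33; R&D 594/5,069 × $6,622,650 = 776,061.18; Logistics 618/5,069 × $6,622,650 = 807,417.18; Receiving 1,001/5,069 × $6,622,650 = 1,307,806.80; Finishing 470/5,069 × $6,622,650 = 614,055.14; Maintenance 1,274/5,069 × $6,622,650 = 1,664,481.38.
At nearest $5: Assembly $1,452,830; R&D $776,060; Logistics $807,415; Receiving $1,307,805; Finishing $614,055; Maintenance $1,664,480. Sum = $6,622,645.
Difference $6,622,650 − $6,622,645 = +$5 applied to largest allocation (Maintenance): Maintenance becomes $1,664,485.

Assembly: $1,452,830 | R&D: $776,060 | Logistics: $807,415 | Receiving: $1,307,805 | Finishing: $614,055 | Maintenance: $1,664,485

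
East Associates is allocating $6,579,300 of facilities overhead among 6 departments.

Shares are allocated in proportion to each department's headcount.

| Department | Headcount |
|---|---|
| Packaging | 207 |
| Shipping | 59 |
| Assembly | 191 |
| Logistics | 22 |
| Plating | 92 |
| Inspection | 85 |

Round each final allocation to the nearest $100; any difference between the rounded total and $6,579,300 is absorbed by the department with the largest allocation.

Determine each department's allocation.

Headcount total: 656.
Pro-rata amounts: Packaging 207/656 × $6,579,300 = 2,076,090.09; Shipping 59/656 × $6,579,300 = 591,735.82; Assembly 191/656 × $6,579,300 = 1,915,619.36; Logistics 22/656 × $6,579,300 = 220,647.26; Plating 92/656 × $6,579,300 = 922,706.71; Inspection 85/656 × $6,579,300 = 852,500.76.
After rounding ($100): Packaging $2,076,100; Shipping $591,700; Assembly $1,915,600; Logistics $220,600; Plating $922,700; Inspection $852,500. Sum = $6,579,200.
Difference $6,579,300 − $6,579,200 = +$100 applied to largest allocation (Packaging): Packaging becomes $2,076,200.

Packaging: $2,076,200; Shipping: $591,700; Assembly: $1,915,600; Logistics: $220,600; Plating: $922,700; Inspection: $852,500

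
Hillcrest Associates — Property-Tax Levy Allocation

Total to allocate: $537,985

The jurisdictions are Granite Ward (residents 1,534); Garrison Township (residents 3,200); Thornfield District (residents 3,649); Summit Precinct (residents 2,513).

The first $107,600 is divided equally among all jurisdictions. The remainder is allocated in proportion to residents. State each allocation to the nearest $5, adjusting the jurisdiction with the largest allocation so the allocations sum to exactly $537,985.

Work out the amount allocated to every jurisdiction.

Equal tier: $107,600 ÷ 4 = $26,900 apiece.
Remainder $430,385 by residents (total 10,896): Granite Ward 60,592.01 → $60,590; Garrison Township 126,397.94 → $126,400; Thornfield District 144,133.16 → $144,135; Summit Precinct 99,261.89 → $99,260.
Totals: Granite Ward $26,900 + $60,590 = $87,490; Garrison Township $26,900 + $126,400 = $153,300; Thornfield District $26,900 + $144,135 = $171,035; Summit Precinct $26,900 + $99,260 = $126,160.

Granite Ward: $87,490; Garrison Township: $153,300; Thornfield District: $171,035; Summit Precinct: $126,160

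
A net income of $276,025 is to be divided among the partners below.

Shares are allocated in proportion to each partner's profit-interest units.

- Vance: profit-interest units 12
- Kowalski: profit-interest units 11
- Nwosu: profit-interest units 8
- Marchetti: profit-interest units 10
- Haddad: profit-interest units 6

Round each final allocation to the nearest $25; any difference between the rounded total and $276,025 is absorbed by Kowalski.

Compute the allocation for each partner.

Vance: $70,475; Kowalski: $64,625; Nwosu: $46,975; Marchetti: $58,725; Haddad: $35,225

Profit-interest units total: 47.
Unrounded shares: Vance 12/47 × $276,025 = 70,474.47; Kowalski 11/47 × $276,025 = 64,601.60; Nwosu 8/47 × $276,025 = 46,982.98; Marchetti 10/47 × $276,025 = 58,728.72; Haddad 6/47 × $276,025 = 35,237.23.
Rounded to nearest $25: Vance $70,475; Kowalski $64,600; Nwosu $46,975; Marchetti $58,725; Haddad $35,225. Sum = $276,000.
Difference $276,025 − $276,000 = +$25 applied to Kowalski: Kowalski becomes $64,625.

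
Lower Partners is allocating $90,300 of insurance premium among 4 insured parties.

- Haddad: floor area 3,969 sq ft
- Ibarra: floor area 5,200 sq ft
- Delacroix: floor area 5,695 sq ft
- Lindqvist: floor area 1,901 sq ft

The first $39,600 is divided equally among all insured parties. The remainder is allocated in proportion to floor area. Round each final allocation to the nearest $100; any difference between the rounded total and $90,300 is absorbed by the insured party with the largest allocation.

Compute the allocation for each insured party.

$39,600 shared equally gives $9,900 per insured party.
Remainder $50,700 by floor area (total 16,765): Haddad 12,002.88 → $12,000; Ibarra 15,725.62 → $15,700; Delacroix 17,222.58 → $17,200; Lindqvist 5,748.92 → $5,700.
Rounding difference +$100 on remainder applied to Delacroix.
Totals: Haddad $9,900 + $12,000 = $21,900; Ibarra $9,900 + $15,700 = $25,600; Delacroix $9,900 + $17,300 = $27,200; Lindqvist $9,900 + $5,700 = $15,600.

Haddad: $21,900 · Ibarra: $25,600 · Delacroix: $27,200 · Lindqvist: $15,600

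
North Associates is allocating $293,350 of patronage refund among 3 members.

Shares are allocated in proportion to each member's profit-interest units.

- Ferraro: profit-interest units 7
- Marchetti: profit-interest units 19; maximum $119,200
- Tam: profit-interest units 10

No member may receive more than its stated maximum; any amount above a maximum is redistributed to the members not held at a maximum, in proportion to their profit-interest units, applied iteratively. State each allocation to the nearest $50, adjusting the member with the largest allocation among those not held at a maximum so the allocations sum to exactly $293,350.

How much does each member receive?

Total profit-interest units = 36.
Proportional shares (ignoring caps): Ferraro 57,040.28; Marchetti 154,823.61; Tam 81,486.11.
Held at cap: Marchetti ($119,200); residual $174,150 reallocated over remaining profit-interest units 17.
Redistributed shares: Ferraro 71,708.82 → $71,700; Tam 102,441.18 → $102,450.

Ferraro: $71,700 · Marchetti: $119,200 · Tam: $102,450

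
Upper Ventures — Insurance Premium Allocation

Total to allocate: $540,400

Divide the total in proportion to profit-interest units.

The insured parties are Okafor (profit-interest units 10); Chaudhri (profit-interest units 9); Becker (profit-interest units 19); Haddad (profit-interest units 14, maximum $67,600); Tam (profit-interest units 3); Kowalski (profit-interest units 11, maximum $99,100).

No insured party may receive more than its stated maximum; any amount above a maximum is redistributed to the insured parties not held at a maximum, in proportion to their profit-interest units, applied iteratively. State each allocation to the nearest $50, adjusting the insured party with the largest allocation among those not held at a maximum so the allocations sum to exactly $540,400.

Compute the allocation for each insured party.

Okafor: $91,150 · Chaudhri: $82,050 · Becker: $173,150 · Haddad: $67,600 · Tam: $27,350 · Kowalski: $99,100

Total profit-interest units = 66.
Pro-rata shares before constraints: Okafor 81,878.79; Chaudhri 73,690.91; Becker 155,569.70; Haddad 114,630.30; Tam 24,563.64; Kowalski 90,066.67.
Capped: Haddad ($67,600); remaining pool $472,800 reallocated over remaining profit-interest units 52.
Capped: Kowalski ($99,100); remaining pool $373,700 reallocated over remaining profit-interest units 41.
Shares after redistribution: Okafor 91,146.34 → $91,150; Chaudhri 82,031.71 → $82,050; Becker 173,178.05 → $173,200; Tam 27,343.90 → $27,350.
Rounding difference −$50 applied to Becker → $173,150.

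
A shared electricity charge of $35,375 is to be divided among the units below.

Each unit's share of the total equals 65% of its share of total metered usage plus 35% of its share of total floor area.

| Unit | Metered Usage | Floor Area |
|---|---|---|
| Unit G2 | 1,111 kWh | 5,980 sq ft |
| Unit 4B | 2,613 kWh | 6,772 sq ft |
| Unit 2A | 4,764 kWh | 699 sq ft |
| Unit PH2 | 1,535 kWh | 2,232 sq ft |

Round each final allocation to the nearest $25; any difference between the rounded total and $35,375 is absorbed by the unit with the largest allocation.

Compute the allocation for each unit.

Unit G2: $7,275 · Unit 4B: $11,350 · Unit 2A: $11,475 · Unit PH2: $5,275

Totals — metered usage 10,023, floor area 15,683.
Composite weights (65% metered usage + 35% floor area): Unit G2 0.2055; Unit 4B 0.3206; Unit 2A 0.3245; Unit PH2 0.1494.
Raw shares: Unit G2 7,269.77; Unit 4B 11,340.77; Unit 2A 11,480.92; Unit PH2 5,283.54.
Rounded to nearest $25: Unit G2 $7,275; Unit 4B $11,350; Unit 2A $11,475; Unit PH2 $5,275. Sum = $35,375.
Rounded total matches; no reconciliation needed.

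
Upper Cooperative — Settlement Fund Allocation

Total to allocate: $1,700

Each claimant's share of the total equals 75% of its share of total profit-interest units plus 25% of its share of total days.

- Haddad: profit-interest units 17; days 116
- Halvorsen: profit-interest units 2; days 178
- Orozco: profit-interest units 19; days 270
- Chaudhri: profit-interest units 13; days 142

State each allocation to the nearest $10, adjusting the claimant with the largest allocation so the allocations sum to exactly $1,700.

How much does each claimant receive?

Profit-interest units total 51; days total 706.
Combined weights (75% profit-interest units + 25% days): Haddad 0.2911; Halvorsen 0.0924; Orozco 0.3750; Chaudhri 0.2415.
Pro-rata amounts: Haddad 494.83; Halvorsen 157.15; Orozco 637.54; Chaudhri 410.48.
At nearest $10: Haddad $490; Halvorsen $160; Orozco $640; Chaudhri $410. Sum = $1,700.
Rounded total matches; no reconciliation needed.

Haddad: $490 · Halvorsen: $160 · Orozco: $640 · Chaudhri: $410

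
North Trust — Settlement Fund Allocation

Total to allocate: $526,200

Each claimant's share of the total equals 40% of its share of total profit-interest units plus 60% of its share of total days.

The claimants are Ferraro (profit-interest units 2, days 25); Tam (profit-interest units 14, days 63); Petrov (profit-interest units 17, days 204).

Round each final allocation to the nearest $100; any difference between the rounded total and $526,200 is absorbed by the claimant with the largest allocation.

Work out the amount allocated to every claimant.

Ferraro: $39,800 | Tam: $157,400 | Petrov: $329,000

Profit-interest units total 33; days total 292.
Combined weights (40% profit-interest units + 60% days): Ferraro 0.0756; Tam 0.2991; Petrov 0.6252.
Proportional shares: Ferraro 39,787.19; Tam 157,412.22; Petrov 329,000.60.
Rounded to nearest $100: Ferraro $39,800; Tam $157,400; Petrov $329,000. Sum = $526,200.
Sum already equals the total — no adjustment.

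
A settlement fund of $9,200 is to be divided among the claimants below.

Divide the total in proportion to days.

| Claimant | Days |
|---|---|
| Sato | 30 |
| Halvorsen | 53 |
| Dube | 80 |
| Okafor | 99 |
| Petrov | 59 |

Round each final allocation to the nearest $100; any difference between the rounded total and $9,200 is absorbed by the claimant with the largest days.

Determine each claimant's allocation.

Days total: 30 + 53 + 80 + 99 + 59 = 321.
Raw shares: Sato 859.81; Halvorsen 1,519.00; Dube 2,292.83; Okafor 2,837.38; Petrov 1,690.97.
At nearest $100: Sato $900; Halvorsen $1,500; Dube $2,300; Okafor $2,800; Petrov $1,700. Sum = $9,200.
Sum already equals the total — no adjustment.

Sato: $900 · Halvorsen: $1,500 · Dube: $2,300 · Okafor: $2,800 · Petrov: $1,700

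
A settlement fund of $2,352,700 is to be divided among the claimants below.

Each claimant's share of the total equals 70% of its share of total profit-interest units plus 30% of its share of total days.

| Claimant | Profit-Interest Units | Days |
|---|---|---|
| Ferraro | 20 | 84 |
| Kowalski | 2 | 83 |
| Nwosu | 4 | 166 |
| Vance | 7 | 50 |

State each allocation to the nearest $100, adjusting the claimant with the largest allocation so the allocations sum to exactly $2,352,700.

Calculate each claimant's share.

Ferraro: $1,152,900 | Kowalski: $252,800 | Nwosu: $505,500 | Vance: $441,500

Profit-interest units total 33; days total 383.
Combined weights (70% profit-interest units + 30% days): Ferraro 0.4900; Kowalski 0.1074; Nwosu 0.2149; Vance 0.1876.
Raw shares: Ferraro 1,152,914.21; Kowalski 252,767.73; Nwosu 505,535.46; Vance 441,482.60.
Rounded to nearest $100: Ferraro $1,152,900; Kowalski $252,800; Nwosu $505,500; Vance $441,500. Sum = $2,352,700.
Sum already equals the total — no adjustment.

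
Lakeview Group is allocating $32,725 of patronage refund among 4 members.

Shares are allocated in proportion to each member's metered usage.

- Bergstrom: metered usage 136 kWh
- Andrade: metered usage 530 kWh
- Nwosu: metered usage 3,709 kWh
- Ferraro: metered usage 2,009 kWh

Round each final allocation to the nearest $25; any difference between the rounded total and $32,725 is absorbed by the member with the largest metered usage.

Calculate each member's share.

Bergstrom: $700 · Andrade: $2,725 · Nwosu: $19,000 · Ferraro: $10,300

Total metered usage = 6,384.
Raw shares: Bergstrom 136/6,384 × $32,725 = 697.15; Andrade 530/6,384 × $32,725 = 2,716.83; Nwosu 3,709/6,384 × $32,725 = 19,012.69; Ferraro 2,009/6,384 × $32,725 = 10,298.33.
Rounded to nearest $25: Bergstrom $700; Andrade $2,725; Nwosu $19,025; Ferraro $10,300. Sum = $32,750.
Difference $32,725 − $32,750 = −$25 applied to largest metered usage (Nwosu): Nwosu becomes $19,000.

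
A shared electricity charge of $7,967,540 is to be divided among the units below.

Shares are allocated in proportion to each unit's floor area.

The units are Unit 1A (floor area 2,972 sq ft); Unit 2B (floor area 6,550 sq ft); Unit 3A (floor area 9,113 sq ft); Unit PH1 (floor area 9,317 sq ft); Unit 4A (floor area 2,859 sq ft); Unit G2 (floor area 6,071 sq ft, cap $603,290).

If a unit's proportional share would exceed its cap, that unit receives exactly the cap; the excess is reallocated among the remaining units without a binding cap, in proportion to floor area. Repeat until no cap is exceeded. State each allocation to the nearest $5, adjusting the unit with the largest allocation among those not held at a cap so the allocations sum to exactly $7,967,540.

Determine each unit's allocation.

Unit 1A: $710,350 | Unit 2B: $1,565,540 | Unit 3A: $2,178,130 | Unit PH1: $2,226,890 | Unit 4A: $683,340 | Unit G2: $603,290

Combined floor area = 36,882.
Unconstrained shares: Unit 1A 642,034.84; Unit 2B 1,414,982.57; Unit 3A 1,968,662.00; Unit PH1 2,012,731.69; Unit 4A 617,623.69; Unit G2 1,311,505.22.
Cap binds for Unit G2 ($603,290); remaining pool $7,364,250 reallocated over remaining floor area 30,811.
Shares after redistribution: Unit 1A 710,348.61 → $710,350; Unit 2B 1,565,539.50 → $1,565,540; Unit 3A 2,178,131.52 → $2,178,130; Unit PH1 2,226,890.31 → $2,226,890; Unit 4A 683,340.07 → $683,340.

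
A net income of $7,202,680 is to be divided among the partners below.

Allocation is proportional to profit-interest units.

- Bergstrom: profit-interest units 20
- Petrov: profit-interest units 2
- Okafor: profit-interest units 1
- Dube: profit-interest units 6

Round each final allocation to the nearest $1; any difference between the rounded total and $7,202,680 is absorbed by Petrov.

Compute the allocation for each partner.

Bergstrom: $4,967,366 · Petrov: $496,736 · Okafor: $248,368 · Dube: $1,490,210

Combined profit-interest units = 29.
Raw shares: Bergstrom 20/29 × $7,202,680 = 4,967,365.52; Petrov 2/29 × $7,202,680 = 496,736.55; Okafor 1/29 × $7,202,680 = 248,368.28; Dube 6/29 × $7,202,680 = 1,490,209.66.
Rounded to nearest $1: Bergstrom $4,967,366; Petrov $496,737; Okafor $248,368; Dube $1,490,210. Sum = $7,202,681.
Difference $7,202,680 − $7,202,681 = −$1 applied to Petrov: Petrov becomes $496,736.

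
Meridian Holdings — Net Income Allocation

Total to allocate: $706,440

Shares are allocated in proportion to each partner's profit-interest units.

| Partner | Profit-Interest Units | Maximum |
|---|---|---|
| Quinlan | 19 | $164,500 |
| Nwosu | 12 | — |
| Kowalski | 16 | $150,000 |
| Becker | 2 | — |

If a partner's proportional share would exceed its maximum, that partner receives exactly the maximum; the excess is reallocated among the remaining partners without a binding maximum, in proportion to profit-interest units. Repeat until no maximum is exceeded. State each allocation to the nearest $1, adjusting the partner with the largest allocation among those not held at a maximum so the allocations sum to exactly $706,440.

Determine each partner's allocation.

Quinlan: $164,500; Nwosu: $335,949; Kowalski: $150,000; Becker: $55,991

Profit-interest units total: 49.
Pro-rata shares before constraints: Quinlan 273,925.71; Nwosu 173,005.71; Kowalski 230,674.29; Becker 28,834.29.
Capped: Quinlan ($164,500), Kowalski ($150,000); remaining pool $391,940 reallocated over remaining profit-interest units 14.
Shares after redistribution: Nwosu 335,948.57 → $335,949; Becker 55,991.43 → $55,991.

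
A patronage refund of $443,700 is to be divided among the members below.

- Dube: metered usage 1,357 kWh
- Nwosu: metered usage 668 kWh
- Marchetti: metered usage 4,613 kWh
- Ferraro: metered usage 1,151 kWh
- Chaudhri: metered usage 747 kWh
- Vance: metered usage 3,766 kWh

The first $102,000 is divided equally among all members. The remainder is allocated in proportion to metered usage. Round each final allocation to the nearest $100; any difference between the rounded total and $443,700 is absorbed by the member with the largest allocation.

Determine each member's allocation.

Dube: $54,700 | Nwosu: $35,600 | Marchetti: $145,100 | Ferraro: $49,000 | Chaudhri: $37,700 | Vance: $121,600

First tranche $102,000 split equally: $17,000 each.
Remainder $341,700 by metered usage (total 12,302): Dube 37,691.99 → $37,700; Nwosu 18,554.35 → $18,600; Marchetti 128,130.56 → $128,100; Ferraro 31,970.14 → $32,000; Chaudhri 20,748.65 → $20,700; Vance 104,604.31 → $104,600.
Totals: Dube $17,000 + $37,700 = $54,700; Nwosu $17,000 + $18,600 = $35,600; Marchetti $17,000 + $128,100 = $145,100; Ferraro $17,000 + $32,000 = $49,000; Chaudhri $17,000 + $20,700 = $37,700; Vance $17,000 + $104,600 = $121,600.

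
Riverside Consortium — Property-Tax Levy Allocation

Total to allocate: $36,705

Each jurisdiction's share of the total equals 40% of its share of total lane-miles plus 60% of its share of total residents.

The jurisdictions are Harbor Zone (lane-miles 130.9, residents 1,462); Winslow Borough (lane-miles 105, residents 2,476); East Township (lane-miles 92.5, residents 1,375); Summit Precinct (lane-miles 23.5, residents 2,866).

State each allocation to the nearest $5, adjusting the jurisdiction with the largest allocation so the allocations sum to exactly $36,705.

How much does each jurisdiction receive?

Harbor Zone: $9,400 | Winslow Borough: $11,045 | East Township: $7,560 | Summit Precinct: $8,700

Lane-miles total 351.9; residents total 8,179.
Composite weights (40% lane-miles + 60% residents): Harbor Zone 0.2560; Winslow Borough 0.3010; East Township 0.2060; Summit Precinct 0.2370.
Pro-rata amounts: Harbor Zone 9,398.04; Winslow Borough 11,047.76; East Township 7,561.66; Summit Precinct 8,697.54.
After rounding ($5): Harbor Zone $9,400; Winslow Borough $11,050; East Township $7,560; Summit Precinct $8,700. Sum = $36,710.
Difference $36,705 − $36,710 = −$5 applied to largest allocation (Winslow Borough): Winslow Borough becomes $11,045.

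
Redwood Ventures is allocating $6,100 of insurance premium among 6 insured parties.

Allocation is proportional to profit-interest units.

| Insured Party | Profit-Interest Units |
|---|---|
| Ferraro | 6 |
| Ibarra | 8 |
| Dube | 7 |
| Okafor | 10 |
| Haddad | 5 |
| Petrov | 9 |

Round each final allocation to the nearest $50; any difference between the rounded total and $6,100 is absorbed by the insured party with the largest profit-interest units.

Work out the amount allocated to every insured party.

Ferraro: $800 | Ibarra: $1,100 | Dube: $950 | Okafor: $1,350 | Haddad: $700 | Petrov: $1,200

Sum of profit-interest units: 6 + 8 + 7 + 10 + 5 + 9 = 45.
Proportional shares: Ferraro 813.33; Ibarra 1,084.44; Dube 948.89; Okafor 1,355.56; Haddad 677.78; Petrov 1,220.00.
Rounded to nearest $50: Ferraro $800; Ibarra $1,100; Dube $950; Okafor $1,350; Haddad $700; Petrov $1,200. Sum = $6,100.
Rounded total matches; no reconciliation needed.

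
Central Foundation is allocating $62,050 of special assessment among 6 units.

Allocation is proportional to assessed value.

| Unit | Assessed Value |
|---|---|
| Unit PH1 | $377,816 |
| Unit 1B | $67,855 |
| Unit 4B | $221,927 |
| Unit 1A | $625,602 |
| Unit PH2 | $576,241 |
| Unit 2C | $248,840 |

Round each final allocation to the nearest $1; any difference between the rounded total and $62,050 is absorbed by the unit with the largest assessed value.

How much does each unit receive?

Unit PH1: $11,067 | Unit 1B: $1,988 | Unit 4B: $6,501 | Unit 1A: $18,325 | Unit PH2: $16,880 | Unit 2C: $7,289

Sum of assessed value: 2,118,281.
Pro-rata amounts: Unit PH1 377,816/2,118,281 × $62,050 = 11,067.22; Unit 1B 67,855/2,118,281 × $62,050 = 1,987.65; Unit 4B 221,927/2,118,281 × $62,050 = 6,500.82; Unit 1A 625,602/2,118,281 × $62,050 = 18,325.52; Unit PH2 576,241/2,118,281 × $62,050 = 16,879.61; Unit 2C 248,840/2,118,281 × $62,050 = 7,289.18.
After rounding ($1): Unit PH1 $11,067; Unit 1B $1,988; Unit 4B $6,501; Unit 1A $18,326; Unit PH2 $16,880; Unit 2C $7,289. Sum = $62,051.
Difference $62,050 − $62,051 = −$1 applied to largest assessed value (Unit 1A): Unit 1A becomes $18,325.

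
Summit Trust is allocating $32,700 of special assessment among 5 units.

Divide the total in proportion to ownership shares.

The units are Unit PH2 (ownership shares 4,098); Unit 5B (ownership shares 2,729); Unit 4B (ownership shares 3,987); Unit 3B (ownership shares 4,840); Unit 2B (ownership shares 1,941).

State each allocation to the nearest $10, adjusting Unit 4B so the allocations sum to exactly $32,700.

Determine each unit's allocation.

Total ownership shares = 17,595.
Raw shares: Unit PH2 4,098/17,595 × $32,700 = 7,616.06; Unit 5B 2,729/17,595 × $32,700 = 5,071.80; Unit 4B 3,987/17,595 × $32,700 = 7,409.77; Unit 3B 4,840/17,595 × $32,700 = 8,995.06; Unit 2B 1,941/17,595 × $32,700 = 3,607.31.
At nearest $10: Unit PH2 $7,620; Unit 5B $5,070; Unit 4B $7,410; Unit 3B $9,000; Unit 2B $3,610. Sum = $32,710.
Difference $32,700 − $32,710 = −$10 applied to Unit 4B: Unit 4B becomes $7,400.

Unit PH2: $7,620 | Unit 5B: $5,070 | Unit 4B: $7,400 | Unit 3B: $9,000 | Unit 2B: $3,610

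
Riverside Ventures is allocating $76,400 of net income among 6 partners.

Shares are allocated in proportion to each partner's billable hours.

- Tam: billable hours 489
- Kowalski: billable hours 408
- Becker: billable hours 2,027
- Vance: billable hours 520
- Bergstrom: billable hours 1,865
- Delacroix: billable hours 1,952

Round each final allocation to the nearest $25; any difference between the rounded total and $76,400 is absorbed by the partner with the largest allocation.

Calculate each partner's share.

Total billable hours = 7,261.
Raw shares: Tam 489/7,261 × $76,400 = 5,145.24; Kowalski 408/7,261 × $76,400 = 4,292.96; Becker 2,027/7,261 × $76,400 = 21,328.03; Vance 520/7,261 × $76,400 = 5,471.42; Bergstrom 1,865/7,261 × $76,400 = 19,623.47; Delacroix 1,952/7,261 × $76,400 = 20,538.88.
Rounded to nearest $25: Tam $5,150; Kowalski $4,300; Becker $21,325; Vance $5,475; Bergstrom $19,625; Delacroix $20,550. Sum = $76,425.
Difference $76,400 − $76,425 = −$25 applied to largest allocation (Becker): Becker becomes $21,300.

Tam: $5,150 · Kowalski: $4,300 · Becker: $21,300 · Vance: $5,475 · Bergstrom: $19,625 · Delacroix: $20,550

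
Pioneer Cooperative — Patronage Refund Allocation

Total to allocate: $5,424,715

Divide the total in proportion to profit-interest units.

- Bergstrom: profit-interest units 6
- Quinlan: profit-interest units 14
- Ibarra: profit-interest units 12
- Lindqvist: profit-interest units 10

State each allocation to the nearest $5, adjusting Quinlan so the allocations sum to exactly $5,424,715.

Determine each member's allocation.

Bergstrom: $774,960 · Quinlan: $1,808,235 · Ibarra: $1,549,920 · Lindqvist: $1,291,600

Profit-interest units total: 42.
Pro-rata amounts: Bergstrom 6/42 × $5,424,715 = 774,959.29; Quinlan 14/42 × $5,424,715 = 1,808,238.33; Ibarra 12/42 × $5,424,715 = 1,549,918.57; Lindqvist 10/42 × $5,424,715 = 1,291,598.81.
At nearest $5: Bergstrom $774,960; Quinlan $1,808,240; Ibarra $1,549,920; Lindqvist $1,291,600. Sum = $5,424,720.
Difference $5,424,715 − $5,424,720 = −$5 applied to Quinlan: Quinlan becomes $1,808,235.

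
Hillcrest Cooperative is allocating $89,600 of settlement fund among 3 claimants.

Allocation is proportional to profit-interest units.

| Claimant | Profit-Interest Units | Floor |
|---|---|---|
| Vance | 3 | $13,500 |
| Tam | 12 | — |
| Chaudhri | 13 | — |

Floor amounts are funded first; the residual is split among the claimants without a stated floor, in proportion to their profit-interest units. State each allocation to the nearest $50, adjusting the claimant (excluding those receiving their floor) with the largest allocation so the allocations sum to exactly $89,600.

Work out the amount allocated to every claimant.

Minimums first: Vance $13,500. Remaining pool $76,100.
Remaining pool split over remaining profit-interest units 25: Tam 36,528.00 → $36,550; Chaudhri 39,572.00 → $39,550.

Vance: $13,500; Tam: $36,550; Chaudhri: $39,550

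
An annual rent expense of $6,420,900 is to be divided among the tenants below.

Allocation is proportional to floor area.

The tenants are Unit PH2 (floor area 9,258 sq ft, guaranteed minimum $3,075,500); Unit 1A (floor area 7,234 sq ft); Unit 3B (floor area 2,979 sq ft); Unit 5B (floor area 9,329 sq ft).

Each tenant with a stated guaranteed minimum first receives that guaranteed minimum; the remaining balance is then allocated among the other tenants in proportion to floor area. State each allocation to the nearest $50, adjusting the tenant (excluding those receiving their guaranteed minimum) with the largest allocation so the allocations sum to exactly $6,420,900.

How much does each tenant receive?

Fund the minimums — Unit PH2 $3,075,500. Residual $3,345,400.
Residual split over remaining floor area 19,542: Unit 1A 1,238,390.32 → $1,238,400; Unit 3B 509,975.78 → $510,000; Unit 5B 1,597,033.91 → $1,597,050.
Rounding difference −$50 applied to Unit 5B → $1,597,000.

Unit PH2: $3,075,500 · Unit 1A: $1,238,400 · Unit 3B: $510,000 · Unit 5B: $1,597,000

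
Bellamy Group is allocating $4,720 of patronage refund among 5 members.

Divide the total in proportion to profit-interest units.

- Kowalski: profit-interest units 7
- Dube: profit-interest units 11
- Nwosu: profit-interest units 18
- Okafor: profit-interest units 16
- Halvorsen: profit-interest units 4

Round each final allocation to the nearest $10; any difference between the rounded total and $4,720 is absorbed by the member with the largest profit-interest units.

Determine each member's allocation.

Profit-interest units total: 56.
Pro-rata amounts: Kowalski 7/56 × $4,720 = 590.00; Dube 11/56 × $4,720 = 927.14; Nwosu 18/56 × $4,720 = 1,517.14; Okafor 16/56 × $4,720 = 1,348.57; Halvorsen 4/56 × $4,720 = 337.14.
After rounding ($10): Kowalski $590; Dube $930; Nwosu $1,520; Okafor $1,350; Halvorsen $340. Sum = $4,730.
Difference $4,720 − $4,730 = −$10 applied to largest profit-interest units (Nwosu): Nwosu becomes $1,510.

Kowalski: $590 | Dube: $930 | Nwosu: $1,510 | Okafor: $1,350 | Halvorsen: $340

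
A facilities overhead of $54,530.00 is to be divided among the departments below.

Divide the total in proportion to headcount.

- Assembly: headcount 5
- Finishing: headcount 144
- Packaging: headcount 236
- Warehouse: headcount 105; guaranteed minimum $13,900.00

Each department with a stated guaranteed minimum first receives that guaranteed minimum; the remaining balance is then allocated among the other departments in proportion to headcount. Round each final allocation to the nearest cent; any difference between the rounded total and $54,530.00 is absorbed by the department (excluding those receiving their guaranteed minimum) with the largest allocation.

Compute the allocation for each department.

Assembly: $527.66; Finishing: $15,196.68; Packaging: $24,905.66; Warehouse: $13,900.00

Fund the minimums — Warehouse $13,900.00. Balance $40,630.00.
Balance split over remaining headcount 385: Assembly 527.6623 → $527.66; Finishing 15,196.6753 → $15,196.68; Packaging 24,905.6623 → $24,905.66.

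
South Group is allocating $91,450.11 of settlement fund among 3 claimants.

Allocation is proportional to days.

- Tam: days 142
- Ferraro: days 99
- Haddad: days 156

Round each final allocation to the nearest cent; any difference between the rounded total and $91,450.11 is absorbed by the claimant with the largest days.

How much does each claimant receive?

Days total: 142 + 99 + 156 = 397.
Pro-rata amounts: Tam 32,710.1149; Ferraro 22,804.9393; Haddad 35,935.0558.
Rounded to nearest cent: Tam $32,710.11; Ferraro $22,804.94; Haddad $35,935.06. Sum = $91,450.11.
Sum already equals the total — no adjustment.

Tam: $32,710.11; Ferraro: $22,804.94; Haddad: $35,935.06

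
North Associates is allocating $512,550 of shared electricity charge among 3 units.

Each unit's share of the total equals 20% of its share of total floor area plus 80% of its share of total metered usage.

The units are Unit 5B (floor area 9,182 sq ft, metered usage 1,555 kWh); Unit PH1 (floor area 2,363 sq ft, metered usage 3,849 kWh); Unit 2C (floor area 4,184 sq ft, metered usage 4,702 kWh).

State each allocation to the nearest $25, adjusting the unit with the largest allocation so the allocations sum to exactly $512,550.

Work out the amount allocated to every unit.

Totals — floor area 15,729, metered usage 10,106.
Combined weights (20% floor area + 80% metered usage): Unit 5B 0.2398; Unit PH1 0.3347; Unit 2C 0.4254.
Pro-rata amounts: Unit 5B 122,933.93; Unit PH1 171,569.29; Unit 2C 218,046.78.
Rounded to nearest $25: Unit 5B $122,925; Unit PH1 $171,575; Unit 2C $218,050. Sum = $512,550.
No rounding difference to absorb.

Unit 5B: $122,925; Unit PH1: $171,575; Unit 2C: $218,050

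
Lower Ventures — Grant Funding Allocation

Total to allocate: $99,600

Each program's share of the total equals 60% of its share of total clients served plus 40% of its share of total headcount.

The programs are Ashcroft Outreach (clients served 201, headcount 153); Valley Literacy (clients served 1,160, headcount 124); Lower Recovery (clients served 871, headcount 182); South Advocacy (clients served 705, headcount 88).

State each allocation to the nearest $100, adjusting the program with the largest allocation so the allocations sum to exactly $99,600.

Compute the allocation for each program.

Ashcroft Outreach: $15,200 · Valley Literacy: $32,600 · Lower Recovery: $31,000 · South Advocacy: $20,800

Clients served total 2,937; headcount total 547.
Blended shares (60% clients served + 40% headcount): Ashcroft Outreach 0.1529; Valley Literacy 0.3277; Lower Recovery 0.3110; South Advocacy 0.2084.
Proportional shares: Ashcroft Outreach 15,233.35; Valley Literacy 32,634.23; Lower Recovery 30,978.21; South Advocacy 20,754.20.
At nearest $100: Ashcroft Outreach $15,200; Valley Literacy $32,600; Lower Recovery $31,000; South Advocacy $20,800. Sum = $99,600.
Rounded total matches; no reconciliation needed.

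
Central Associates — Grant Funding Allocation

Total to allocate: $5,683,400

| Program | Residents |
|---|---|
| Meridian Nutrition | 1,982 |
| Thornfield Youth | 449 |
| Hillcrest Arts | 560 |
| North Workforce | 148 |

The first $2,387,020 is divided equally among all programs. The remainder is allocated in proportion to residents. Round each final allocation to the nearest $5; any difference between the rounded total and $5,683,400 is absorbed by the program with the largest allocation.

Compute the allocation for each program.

Meridian Nutrition: $2,678,130 | Thornfield Youth: $1,068,265 | Hillcrest Arts: $1,184,830 | North Workforce: $752,175

$2,387,020 shared equally gives $596,755 per program.
Remainder $3,296,380 by residents (total 3,139): Meridian Nutrition 2,081,371.51 → $2,081,370; Thornfield Youth 471,511.51 → $471,510; Hillcrest Arts 588,076.71 → $588,075; North Workforce 155,420.27 → $155,420.
Rounding difference +$5 on remainder applied to Meridian Nutrition.
Totals: Meridian Nutrition $596,755 + $2,081,375 = $2,678,130; Thornfield Youth $596,755 + $471,510 = $1,068,265; Hillcrest Arts $596,755 + $588,075 = $1,184,830; North Workforce $596,755 + $155,420 = $752,175.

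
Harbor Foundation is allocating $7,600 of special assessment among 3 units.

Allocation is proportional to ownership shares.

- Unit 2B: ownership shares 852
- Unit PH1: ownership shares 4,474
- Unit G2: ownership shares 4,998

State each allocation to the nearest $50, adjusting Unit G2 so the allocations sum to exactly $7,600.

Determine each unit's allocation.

Unit 2B: $650 | Unit PH1: $3,300 | Unit G2: $3,650

Combined ownership shares = 10,324.
Raw shares: Unit 2B 852/10,324 × $7,600 = 627.20; Unit PH1 4,474/10,324 × $7,600 = 3,293.53; Unit G2 4,998/10,324 × $7,600 = 3,679.27.
Rounded to nearest $50: Unit 2B $650; Unit PH1 $3,300; Unit G2 $3,700. Sum = $7,650.
Difference $7,600 − $7,650 = −$50 applied to Unit G2: Unit G2 becomes $3,650.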